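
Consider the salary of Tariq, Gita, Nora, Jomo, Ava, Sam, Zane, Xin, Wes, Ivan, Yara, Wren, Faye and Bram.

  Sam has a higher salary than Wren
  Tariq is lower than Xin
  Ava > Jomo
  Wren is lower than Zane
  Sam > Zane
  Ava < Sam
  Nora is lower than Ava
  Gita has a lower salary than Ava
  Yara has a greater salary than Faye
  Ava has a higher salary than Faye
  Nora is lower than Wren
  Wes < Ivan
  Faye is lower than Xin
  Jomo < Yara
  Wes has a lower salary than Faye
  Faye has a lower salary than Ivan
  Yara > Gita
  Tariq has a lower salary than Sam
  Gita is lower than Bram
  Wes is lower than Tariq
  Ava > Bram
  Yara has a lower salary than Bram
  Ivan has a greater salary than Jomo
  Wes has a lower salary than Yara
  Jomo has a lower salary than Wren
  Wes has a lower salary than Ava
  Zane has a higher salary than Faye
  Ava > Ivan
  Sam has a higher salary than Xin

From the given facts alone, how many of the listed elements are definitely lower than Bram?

Directly below Bram: Gita, Yara.
One step further: Wes, Jomo, Faye (5 so far).
No other element is forced below Bram by the given relations, so the count is 5.

5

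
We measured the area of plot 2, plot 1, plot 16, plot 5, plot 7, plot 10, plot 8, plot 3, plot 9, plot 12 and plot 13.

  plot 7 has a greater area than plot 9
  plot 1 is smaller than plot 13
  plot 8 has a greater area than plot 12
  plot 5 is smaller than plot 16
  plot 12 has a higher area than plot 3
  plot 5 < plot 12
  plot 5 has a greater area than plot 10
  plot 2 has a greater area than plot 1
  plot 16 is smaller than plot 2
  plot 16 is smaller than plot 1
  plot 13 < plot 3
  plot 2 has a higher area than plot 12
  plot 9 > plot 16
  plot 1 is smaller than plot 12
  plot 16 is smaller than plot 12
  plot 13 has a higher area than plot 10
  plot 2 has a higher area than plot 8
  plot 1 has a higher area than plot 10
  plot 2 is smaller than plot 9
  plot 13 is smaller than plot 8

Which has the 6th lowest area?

Chaining the given pairs: plot 10 < plot 5 < plot 16 < plot 1 < plot 13 < plot 3 < plot 12 < plot 8 < plot 2 < plot 9 < plot 7.
Counting 6 from the smallest end gives plot 3.

plot 3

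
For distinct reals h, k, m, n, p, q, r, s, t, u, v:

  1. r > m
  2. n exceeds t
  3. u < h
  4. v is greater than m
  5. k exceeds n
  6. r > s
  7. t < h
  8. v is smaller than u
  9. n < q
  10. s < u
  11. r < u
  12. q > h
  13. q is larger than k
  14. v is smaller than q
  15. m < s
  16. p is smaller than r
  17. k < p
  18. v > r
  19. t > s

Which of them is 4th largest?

v

Piecing the relations together gives one ordering: m < s < t < n < k < p < r < v < u < h < q.
Counting 4 from the largest end gives v.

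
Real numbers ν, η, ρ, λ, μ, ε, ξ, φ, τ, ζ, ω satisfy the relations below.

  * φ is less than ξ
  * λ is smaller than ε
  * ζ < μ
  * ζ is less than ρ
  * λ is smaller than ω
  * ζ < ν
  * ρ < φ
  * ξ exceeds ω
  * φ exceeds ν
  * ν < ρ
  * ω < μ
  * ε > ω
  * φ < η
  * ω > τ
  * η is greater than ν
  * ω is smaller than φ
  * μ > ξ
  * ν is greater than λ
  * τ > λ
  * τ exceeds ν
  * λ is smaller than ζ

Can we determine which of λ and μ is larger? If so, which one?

The relevant relations are λ < ν; ν < τ; τ < ω; ω < φ; φ < ξ; ξ < μ.
Together: λ < ν < τ < ω < φ < ξ < μ.
So μ is larger.

μ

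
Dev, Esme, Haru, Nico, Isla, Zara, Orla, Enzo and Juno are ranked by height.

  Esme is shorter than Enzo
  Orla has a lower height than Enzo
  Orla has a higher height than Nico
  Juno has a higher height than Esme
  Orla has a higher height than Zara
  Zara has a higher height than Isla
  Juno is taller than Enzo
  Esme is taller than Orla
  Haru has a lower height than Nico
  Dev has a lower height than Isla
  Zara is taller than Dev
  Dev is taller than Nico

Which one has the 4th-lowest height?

Isla

Chaining the given pairs: Haru < Nico < Dev < Isla < Zara < Orla < Esme < Enzo < Juno.
The 4th smallest is Isla.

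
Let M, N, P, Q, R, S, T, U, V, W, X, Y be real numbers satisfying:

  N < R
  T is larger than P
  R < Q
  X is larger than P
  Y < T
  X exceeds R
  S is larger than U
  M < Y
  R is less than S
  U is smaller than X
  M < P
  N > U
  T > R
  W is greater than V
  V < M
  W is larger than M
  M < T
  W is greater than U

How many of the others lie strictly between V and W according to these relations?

Chaining upward from V reaches: M, Y, P, T, X.
Chaining downward from W reaches: U, M.
Strictly between V and W are those in both lists: M — 1 element.

1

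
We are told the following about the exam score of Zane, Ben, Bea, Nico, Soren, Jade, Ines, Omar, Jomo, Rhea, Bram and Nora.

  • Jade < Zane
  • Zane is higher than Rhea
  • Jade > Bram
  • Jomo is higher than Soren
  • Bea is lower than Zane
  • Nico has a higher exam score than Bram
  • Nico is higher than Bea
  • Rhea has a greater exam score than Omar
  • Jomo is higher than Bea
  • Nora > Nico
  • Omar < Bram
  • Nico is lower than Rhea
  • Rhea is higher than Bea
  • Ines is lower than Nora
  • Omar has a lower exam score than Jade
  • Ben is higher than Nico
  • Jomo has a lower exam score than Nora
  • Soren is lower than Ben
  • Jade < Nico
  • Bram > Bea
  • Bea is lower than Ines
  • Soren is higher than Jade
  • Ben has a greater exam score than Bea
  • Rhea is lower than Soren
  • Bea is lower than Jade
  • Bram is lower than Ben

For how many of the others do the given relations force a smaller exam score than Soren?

The elements the relations force below Soren are Omar, Bea, Bram, Jade, Nico, Rhea — no chain reaches any other.
That is 6.

6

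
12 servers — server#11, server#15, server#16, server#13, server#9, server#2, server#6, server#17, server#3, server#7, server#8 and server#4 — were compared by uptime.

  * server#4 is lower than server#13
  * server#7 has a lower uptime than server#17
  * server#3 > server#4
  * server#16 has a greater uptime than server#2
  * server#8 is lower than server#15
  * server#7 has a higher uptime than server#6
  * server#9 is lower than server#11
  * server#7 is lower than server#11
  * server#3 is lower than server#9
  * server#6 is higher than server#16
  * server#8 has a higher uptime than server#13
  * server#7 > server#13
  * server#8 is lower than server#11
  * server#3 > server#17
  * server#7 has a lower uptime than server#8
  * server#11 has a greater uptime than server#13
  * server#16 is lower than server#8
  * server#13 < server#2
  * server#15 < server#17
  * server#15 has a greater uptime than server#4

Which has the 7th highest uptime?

Chaining the given pairs: server#4 < server#13 < server#2 < server#16 < server#6 < server#7 < server#8 < server#15 < server#17 < server#3 < server#9 < server#11.
Counting 7 from the largest end gives server#7.

server#7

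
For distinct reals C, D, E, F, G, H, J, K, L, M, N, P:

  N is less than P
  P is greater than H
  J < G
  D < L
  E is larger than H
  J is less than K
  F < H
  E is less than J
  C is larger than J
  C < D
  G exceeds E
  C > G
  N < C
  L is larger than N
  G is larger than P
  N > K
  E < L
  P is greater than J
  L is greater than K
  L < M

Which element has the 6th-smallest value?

N

The consecutive relations fix a unique order: F < H < E < J < K < N < P < G < C < D < L < M.
Counting 6 from the smallest end gives N.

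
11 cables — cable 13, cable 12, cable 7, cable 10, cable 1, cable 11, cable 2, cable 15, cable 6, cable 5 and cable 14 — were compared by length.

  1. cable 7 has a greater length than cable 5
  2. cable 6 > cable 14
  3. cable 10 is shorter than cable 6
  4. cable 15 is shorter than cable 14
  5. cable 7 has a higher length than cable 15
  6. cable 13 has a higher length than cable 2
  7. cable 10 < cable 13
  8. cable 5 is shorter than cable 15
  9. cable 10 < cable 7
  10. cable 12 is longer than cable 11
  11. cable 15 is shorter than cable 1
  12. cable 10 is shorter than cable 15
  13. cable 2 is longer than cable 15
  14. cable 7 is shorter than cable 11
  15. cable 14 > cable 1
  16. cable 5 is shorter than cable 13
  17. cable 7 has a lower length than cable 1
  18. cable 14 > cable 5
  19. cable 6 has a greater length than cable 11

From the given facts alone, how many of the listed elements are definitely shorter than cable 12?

5

From cable 12 the given relations immediately reach cable 11.
From those, cable 7 — 2 in total.
From those, cable 10, cable 5, cable 15 — 5 in total.
No other element is forced below cable 12 by the given relations, so the count is 5.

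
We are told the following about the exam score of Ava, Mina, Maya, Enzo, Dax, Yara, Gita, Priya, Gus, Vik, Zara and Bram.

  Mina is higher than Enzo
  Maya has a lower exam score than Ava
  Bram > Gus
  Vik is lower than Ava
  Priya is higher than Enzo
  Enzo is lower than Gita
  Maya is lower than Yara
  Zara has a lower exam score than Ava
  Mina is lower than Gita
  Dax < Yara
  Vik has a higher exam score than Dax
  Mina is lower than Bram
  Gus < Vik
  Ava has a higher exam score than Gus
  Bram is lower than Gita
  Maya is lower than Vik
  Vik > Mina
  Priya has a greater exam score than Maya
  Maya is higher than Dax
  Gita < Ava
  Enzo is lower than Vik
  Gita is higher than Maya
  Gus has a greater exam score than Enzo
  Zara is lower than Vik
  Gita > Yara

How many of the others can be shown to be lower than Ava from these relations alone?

The elements the relations force below Ava are Enzo, Dax, Mina, Maya, Gus, Yara, Bram, Zara, Vik, Gita — no chain reaches any other.
That is 10.

10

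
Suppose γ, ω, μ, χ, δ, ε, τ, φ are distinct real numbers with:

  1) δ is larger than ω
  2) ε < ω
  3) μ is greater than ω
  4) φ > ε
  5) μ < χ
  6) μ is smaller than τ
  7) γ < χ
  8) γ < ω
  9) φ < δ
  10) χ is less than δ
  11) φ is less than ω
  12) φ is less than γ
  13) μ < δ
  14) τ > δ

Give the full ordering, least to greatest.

ε < φ < γ < ω < μ < χ < δ < τ

The consecutive links are each given: ε < φ; φ < γ; γ < ω; ω < μ; μ < χ; χ < δ; δ < τ.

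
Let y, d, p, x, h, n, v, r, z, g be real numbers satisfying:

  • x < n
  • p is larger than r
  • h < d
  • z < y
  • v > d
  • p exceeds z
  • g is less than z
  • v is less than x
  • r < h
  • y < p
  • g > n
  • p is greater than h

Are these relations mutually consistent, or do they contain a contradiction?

Every relation is compatible with r < h < d < v < x < n < g < z < y < p; the set is consistent.

consistent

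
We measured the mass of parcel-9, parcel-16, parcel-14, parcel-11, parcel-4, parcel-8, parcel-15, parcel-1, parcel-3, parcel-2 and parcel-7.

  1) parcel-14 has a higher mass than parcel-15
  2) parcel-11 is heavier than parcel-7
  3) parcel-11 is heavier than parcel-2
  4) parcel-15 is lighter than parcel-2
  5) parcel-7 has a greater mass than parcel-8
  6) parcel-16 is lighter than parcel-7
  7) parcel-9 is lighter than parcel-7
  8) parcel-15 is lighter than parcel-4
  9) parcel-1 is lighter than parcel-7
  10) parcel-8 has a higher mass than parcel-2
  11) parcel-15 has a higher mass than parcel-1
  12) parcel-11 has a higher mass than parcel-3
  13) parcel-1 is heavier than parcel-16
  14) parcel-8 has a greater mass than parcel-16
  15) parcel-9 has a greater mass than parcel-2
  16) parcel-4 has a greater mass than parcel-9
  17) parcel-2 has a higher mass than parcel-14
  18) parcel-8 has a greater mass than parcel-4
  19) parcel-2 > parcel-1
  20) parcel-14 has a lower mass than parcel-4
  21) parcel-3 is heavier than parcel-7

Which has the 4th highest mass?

Piecing the relations together gives one ordering: parcel-16 < parcel-1 < parcel-15 < parcel-14 < parcel-2 < parcel-9 < parcel-4 < parcel-8 < parcel-7 < parcel-3 < parcel-11.
The 4th largest is parcel-8.

parcel-8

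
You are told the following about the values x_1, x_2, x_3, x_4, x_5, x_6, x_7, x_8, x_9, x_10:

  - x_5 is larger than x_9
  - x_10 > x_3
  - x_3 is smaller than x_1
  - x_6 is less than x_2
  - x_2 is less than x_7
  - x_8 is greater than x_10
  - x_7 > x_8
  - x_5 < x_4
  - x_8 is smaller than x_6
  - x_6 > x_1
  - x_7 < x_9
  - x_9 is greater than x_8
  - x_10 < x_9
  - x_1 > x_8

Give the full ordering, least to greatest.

The consecutive links are each given: x_3 < x_10; x_10 < x_8; x_8 < x_1; x_1 < x_6; x_6 < x_2; x_2 < x_7; x_7 < x_9; x_9 < x_5; x_5 < x_4.

x_3 < x_10 < x_8 < x_1 < x_6 < x_2 < x_7 < x_9 < x_5 < x_4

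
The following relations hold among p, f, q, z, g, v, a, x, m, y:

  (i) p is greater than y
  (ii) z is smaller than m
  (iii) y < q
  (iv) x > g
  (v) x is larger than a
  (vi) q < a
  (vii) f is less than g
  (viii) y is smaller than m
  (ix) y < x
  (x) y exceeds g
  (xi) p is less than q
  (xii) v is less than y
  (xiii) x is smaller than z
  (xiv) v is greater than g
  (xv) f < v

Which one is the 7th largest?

y

Chaining the given pairs: f < g < v < y < p < q < a < x < z < m.
The 7th largest is y.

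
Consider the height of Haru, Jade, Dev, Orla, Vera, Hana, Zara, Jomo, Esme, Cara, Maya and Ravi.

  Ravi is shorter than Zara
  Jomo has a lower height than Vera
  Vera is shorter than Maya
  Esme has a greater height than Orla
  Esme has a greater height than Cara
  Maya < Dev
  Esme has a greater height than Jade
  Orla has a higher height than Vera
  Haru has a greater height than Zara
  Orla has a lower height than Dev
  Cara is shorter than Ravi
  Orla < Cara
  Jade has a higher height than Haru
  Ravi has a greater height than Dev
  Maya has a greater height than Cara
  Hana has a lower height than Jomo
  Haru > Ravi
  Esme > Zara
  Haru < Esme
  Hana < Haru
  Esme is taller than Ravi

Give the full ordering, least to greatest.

Hana < Jomo < Vera < Orla < Cara < Maya < Dev < Ravi < Zara < Haru < Jade < Esme

The consecutive links are each given: Hana < Jomo; Jomo < Vera; Vera < Orla; Orla < Cara; Cara < Maya; Maya < Dev; Dev < Ravi; Ravi < Zara; Zara < Haru; Haru < Jade; Jade < Esme.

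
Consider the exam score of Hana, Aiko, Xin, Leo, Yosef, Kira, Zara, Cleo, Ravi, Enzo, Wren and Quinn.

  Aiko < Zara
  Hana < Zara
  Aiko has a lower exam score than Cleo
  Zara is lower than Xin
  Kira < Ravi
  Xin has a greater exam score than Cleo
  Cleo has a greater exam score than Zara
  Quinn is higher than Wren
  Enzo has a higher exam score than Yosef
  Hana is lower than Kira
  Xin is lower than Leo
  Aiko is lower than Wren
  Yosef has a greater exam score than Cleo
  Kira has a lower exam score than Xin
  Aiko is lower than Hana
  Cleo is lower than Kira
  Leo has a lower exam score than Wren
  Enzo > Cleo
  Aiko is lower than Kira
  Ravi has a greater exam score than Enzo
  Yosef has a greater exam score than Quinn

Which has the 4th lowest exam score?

Cleo

Chaining the given pairs: Aiko < Hana < Zara < Cleo < Kira < Xin < Leo < Wren < Quinn < Yosef < Enzo < Ravi.
The 4th smallest is Cleo.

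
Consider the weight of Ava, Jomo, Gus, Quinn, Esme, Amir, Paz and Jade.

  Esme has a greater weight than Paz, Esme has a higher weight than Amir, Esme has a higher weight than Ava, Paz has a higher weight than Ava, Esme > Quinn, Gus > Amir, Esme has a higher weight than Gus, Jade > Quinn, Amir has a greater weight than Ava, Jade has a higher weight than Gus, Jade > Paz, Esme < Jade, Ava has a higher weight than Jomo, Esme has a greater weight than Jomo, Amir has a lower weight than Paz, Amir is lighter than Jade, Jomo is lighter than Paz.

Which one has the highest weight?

Chaining downward from Jade: directly below it, Quinn, Amir, Gus, Paz, Esme; then Jomo, Ava.
That covers every other element, and nothing is given above Jade, so Jade is the highest weight.

Jade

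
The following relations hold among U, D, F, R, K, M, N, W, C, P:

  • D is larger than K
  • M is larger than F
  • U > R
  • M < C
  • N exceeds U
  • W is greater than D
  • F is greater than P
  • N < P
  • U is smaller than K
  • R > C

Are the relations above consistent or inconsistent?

inconsistent

Chaining the given relations yields N < P < F < M < C < R < U, so N < U. But one relation states U < N. These cannot both hold.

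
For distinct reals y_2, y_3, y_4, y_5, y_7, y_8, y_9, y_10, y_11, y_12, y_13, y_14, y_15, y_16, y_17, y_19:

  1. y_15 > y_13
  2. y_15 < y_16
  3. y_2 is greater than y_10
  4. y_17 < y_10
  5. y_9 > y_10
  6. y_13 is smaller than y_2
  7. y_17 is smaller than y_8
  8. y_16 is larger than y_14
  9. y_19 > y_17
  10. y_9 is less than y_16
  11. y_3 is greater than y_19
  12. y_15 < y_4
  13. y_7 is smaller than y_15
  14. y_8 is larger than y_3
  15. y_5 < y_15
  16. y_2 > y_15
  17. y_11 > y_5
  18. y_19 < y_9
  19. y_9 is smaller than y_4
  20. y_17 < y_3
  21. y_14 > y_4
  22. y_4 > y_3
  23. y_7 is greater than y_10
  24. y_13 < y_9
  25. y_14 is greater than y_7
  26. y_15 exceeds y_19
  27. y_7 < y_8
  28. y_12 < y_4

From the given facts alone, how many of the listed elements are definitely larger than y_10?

The elements the relations force above y_10 are y_7, y_8, y_15, y_2, y_9, y_4, y_14, y_16 — no chain reaches any other.
That is 8.

8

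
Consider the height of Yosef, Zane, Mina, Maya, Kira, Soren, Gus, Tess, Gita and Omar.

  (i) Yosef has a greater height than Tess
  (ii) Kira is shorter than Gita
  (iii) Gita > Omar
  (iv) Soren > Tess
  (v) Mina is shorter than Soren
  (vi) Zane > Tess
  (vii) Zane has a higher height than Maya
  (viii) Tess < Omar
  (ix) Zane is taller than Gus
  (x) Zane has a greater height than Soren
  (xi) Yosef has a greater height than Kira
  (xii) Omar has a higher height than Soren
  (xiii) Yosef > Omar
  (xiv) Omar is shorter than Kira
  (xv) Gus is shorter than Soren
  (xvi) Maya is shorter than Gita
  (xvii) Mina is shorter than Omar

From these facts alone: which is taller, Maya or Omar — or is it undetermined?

Following every chain through Maya: above Maya we get Gita, Zane.
Omar is not reached, and no chain runs the other way from Omar to Maya.
So the given relations leave the order of Maya and Omar undetermined.

undetermined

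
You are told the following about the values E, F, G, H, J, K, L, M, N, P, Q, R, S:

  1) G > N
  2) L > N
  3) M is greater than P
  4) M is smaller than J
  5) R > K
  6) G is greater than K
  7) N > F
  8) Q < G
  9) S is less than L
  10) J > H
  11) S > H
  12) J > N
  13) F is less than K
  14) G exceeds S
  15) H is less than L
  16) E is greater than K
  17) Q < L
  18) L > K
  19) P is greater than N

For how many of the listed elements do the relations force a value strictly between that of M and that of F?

Chaining upward from F reaches: N, P, K, E, R, G, L, J.
Chaining downward from M reaches: N, P.
Strictly between F and M are those in both lists: N, P — 2 elements.

2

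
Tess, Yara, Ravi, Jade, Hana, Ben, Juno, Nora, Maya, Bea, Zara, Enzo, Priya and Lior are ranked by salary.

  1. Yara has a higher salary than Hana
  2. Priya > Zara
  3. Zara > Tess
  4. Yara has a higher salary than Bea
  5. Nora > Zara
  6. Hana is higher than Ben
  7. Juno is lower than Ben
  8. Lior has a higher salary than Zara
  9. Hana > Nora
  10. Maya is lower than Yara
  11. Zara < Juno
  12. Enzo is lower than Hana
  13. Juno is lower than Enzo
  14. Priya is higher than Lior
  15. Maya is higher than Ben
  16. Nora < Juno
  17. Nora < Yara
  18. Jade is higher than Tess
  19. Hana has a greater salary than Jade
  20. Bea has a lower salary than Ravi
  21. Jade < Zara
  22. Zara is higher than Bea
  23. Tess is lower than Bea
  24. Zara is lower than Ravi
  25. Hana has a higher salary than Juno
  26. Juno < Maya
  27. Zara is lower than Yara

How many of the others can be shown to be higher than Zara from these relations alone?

The elements the relations force above Zara are Lior, Nora, Juno, Ben, Enzo, Priya, Maya, Hana, Yara, Ravi — no chain reaches any other.
That is 10.

10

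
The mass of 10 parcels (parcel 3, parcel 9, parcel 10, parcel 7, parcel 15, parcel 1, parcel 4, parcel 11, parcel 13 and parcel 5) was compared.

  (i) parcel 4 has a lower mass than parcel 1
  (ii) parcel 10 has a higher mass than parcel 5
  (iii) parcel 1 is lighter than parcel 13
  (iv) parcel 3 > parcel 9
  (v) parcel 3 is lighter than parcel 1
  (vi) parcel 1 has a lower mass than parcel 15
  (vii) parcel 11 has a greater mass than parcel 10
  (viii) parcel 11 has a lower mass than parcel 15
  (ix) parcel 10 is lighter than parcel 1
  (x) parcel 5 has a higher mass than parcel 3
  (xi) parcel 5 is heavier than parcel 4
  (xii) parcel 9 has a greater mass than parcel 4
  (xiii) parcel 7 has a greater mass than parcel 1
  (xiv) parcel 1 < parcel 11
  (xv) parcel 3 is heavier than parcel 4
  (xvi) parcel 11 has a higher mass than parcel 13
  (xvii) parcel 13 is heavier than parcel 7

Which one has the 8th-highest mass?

Chaining the given pairs: parcel 4 < parcel 9 < parcel 3 < parcel 5 < parcel 10 < parcel 1 < parcel 7 < parcel 13 < parcel 11 < parcel 15.
Counting 8 from the largest end gives parcel 3.

parcel 3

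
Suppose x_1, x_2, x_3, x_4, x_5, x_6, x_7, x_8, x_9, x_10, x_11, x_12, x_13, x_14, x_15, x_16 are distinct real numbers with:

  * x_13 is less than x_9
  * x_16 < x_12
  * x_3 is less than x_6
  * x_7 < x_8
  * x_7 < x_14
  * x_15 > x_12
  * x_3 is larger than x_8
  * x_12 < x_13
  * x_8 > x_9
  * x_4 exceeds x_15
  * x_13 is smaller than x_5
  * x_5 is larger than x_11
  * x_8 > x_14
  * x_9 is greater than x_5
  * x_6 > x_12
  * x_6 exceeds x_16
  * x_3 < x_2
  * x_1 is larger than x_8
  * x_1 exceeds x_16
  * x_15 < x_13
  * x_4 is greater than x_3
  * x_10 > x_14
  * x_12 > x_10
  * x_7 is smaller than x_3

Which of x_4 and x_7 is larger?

x_4

Chaining the given relations: x_7 < x_14 < x_10 < x_12 < x_15 < x_13 < x_5 < x_9 < x_8 < x_3 < x_4.
So x_7 < x_4; x_4 is the larger of the two.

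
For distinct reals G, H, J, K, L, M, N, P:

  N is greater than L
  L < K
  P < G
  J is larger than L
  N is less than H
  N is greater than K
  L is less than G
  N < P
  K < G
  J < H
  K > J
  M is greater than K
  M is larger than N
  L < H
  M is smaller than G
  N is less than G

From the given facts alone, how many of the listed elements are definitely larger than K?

5

From K the given relations immediately reach N, M, G.
From those, P, H — 5 in total.
No other element is forced above K by the given relations, so the count is 5.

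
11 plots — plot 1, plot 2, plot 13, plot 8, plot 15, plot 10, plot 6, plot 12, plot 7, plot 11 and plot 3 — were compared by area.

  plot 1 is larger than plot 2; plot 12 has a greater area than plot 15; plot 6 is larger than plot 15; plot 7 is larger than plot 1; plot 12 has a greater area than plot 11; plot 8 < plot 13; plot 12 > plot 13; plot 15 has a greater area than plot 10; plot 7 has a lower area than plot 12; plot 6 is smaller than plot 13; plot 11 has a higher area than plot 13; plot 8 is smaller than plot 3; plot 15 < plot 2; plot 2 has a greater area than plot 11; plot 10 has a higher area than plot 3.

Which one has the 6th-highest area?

Chaining the given pairs: plot 8 < plot 3 < plot 10 < plot 15 < plot 6 < plot 13 < plot 11 < plot 2 < plot 1 < plot 7 < plot 12.
The 6th largest is plot 13.

plot 13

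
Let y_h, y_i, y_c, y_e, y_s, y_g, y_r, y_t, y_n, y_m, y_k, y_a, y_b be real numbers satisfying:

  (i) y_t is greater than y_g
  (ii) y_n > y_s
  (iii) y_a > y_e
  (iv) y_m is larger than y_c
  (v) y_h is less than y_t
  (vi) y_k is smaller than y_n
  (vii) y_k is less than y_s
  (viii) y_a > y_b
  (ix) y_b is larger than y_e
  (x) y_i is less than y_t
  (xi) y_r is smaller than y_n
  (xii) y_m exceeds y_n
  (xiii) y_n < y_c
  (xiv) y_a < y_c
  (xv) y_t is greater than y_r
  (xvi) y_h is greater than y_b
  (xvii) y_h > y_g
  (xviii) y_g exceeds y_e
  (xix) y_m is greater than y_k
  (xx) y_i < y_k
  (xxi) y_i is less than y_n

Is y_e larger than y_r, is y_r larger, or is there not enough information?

Following every chain through y_e: above y_e we get y_g, y_b, y_h, y_t, y_a, y_c, y_m.
y_r is not reached, and no chain runs the other way from y_r to y_e.
So the given relations leave the order of y_e and y_r undetermined.

undetermined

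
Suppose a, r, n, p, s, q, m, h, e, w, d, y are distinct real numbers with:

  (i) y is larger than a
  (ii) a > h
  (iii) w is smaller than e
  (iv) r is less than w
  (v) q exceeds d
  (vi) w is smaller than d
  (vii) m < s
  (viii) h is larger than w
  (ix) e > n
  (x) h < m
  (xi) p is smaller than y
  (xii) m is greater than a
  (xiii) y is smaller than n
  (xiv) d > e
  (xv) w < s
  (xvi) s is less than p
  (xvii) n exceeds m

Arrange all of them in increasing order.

r < w < h < a < m < s < p < y < n < e < d < q

The consecutive links are each given: r < w; w < h; h < a; a < m; m < s; s < p; p < y; y < n; n < e; e < d; d < q.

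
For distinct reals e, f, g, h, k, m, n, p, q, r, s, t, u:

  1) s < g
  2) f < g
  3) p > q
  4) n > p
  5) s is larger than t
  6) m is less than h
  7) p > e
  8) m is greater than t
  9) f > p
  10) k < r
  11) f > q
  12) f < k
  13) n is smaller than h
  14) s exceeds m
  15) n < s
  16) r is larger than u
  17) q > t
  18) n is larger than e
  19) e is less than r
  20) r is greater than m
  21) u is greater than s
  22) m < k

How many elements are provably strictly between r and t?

The relations place t below r. An element lies strictly between them when it is forced above t and also forced below r.
Above t: {q, m, p, f, n, h, s, u, k, g}. Below r: {q, m, e, p, f, n, s, u, k}.
Intersection: {q, m, p, f, n, s, u, k} — 8.

8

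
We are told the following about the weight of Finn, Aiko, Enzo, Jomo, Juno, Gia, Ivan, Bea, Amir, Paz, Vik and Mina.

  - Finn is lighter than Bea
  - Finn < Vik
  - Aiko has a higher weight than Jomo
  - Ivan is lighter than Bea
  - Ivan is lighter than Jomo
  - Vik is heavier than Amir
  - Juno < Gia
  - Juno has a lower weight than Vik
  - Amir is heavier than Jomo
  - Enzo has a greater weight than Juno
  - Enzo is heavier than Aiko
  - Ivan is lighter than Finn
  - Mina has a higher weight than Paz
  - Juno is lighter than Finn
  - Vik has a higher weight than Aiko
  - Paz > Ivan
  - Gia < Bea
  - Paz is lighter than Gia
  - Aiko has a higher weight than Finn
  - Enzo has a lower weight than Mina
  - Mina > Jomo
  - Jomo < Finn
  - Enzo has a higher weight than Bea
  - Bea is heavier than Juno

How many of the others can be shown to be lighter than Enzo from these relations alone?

8

The elements the relations force below Enzo are Ivan, Jomo, Juno, Finn, Paz, Gia, Aiko, Bea — no chain reaches any other.
That is 8.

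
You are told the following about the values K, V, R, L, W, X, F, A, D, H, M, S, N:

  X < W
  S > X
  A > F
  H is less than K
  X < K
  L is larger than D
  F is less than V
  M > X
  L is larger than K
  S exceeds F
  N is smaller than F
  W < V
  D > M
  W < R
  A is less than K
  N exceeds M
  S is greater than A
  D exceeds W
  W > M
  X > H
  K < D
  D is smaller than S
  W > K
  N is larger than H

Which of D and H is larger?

H < X and X < M give H < M.
Then M < N extends the chain to N.
With N < F: H < X < M < N < F.
Then F < A extends the chain to A.
Then A < K extends the chain to K.
With K < W: H < X < M < N < F < A < K < W.
With W < D: H < X < M < N < F < A < K < W < D.
So H < D; D is the larger of the two.

D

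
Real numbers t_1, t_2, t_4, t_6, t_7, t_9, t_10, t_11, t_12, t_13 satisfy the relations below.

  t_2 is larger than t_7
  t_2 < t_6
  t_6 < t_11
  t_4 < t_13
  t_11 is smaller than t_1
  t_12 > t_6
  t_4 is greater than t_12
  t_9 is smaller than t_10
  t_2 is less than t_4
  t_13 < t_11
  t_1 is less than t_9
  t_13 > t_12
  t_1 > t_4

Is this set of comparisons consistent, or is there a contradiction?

Every relation is compatible with t_7 < t_2 < t_6 < t_12 < t_4 < t_13 < t_11 < t_1 < t_9 < t_10; the set is consistent.

consistent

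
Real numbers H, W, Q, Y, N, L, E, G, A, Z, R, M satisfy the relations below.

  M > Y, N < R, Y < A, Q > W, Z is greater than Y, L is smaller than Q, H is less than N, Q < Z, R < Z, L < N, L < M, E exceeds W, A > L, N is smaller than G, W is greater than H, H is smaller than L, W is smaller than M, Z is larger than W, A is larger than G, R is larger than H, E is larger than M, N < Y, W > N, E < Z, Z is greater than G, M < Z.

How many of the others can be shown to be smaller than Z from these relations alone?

The elements the relations force below Z are H, L, N, Y, G, W, Q, M, E, R — no chain reaches any other.
That is 10.

10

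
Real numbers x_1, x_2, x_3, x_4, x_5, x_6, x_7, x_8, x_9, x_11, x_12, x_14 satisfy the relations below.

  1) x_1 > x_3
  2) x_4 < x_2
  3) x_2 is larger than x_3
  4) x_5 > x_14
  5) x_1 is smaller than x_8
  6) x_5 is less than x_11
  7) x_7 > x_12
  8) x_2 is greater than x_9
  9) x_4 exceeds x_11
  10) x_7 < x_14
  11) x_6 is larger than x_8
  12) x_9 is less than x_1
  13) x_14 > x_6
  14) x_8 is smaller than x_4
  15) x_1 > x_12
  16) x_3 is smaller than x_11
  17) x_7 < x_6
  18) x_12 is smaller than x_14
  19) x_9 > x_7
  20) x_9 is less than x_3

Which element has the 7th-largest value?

Piecing the relations together gives one ordering: x_12 < x_7 < x_9 < x_3 < x_1 < x_8 < x_6 < x_14 < x_5 < x_11 < x_4 < x_2.
Counting 7 from the largest end gives x_8.

x_8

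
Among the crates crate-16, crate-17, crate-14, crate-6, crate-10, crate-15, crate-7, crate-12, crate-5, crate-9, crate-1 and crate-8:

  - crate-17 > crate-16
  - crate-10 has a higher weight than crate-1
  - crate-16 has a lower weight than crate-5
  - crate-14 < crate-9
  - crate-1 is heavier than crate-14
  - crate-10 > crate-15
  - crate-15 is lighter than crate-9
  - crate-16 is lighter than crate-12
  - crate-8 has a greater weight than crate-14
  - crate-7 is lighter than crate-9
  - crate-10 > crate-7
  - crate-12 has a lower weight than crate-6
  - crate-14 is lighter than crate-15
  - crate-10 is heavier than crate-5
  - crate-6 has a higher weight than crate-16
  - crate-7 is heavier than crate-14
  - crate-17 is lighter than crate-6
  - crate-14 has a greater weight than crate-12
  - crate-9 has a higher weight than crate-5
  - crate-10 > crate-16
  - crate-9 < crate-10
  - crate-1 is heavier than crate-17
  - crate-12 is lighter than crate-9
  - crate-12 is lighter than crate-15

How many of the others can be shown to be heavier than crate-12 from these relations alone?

From crate-12 the given relations immediately reach crate-14, crate-6, crate-15, crate-9.
From those, crate-7, crate-8, crate-1, crate-10 — 8 in total.
Nothing else is reachable above crate-12; 8 in all.

8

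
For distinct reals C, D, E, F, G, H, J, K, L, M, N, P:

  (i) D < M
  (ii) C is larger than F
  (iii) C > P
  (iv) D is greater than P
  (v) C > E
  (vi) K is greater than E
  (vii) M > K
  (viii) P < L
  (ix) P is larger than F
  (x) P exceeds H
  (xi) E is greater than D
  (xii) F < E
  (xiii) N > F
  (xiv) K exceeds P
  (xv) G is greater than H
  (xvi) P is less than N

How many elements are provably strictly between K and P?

2

The relations place P below K. An element lies strictly between them when it is forced above P and also forced below K.
Above P: {D, L, N, E, C, M}. Below K: {H, F, D, E}.
Intersection: {D, E} — 2.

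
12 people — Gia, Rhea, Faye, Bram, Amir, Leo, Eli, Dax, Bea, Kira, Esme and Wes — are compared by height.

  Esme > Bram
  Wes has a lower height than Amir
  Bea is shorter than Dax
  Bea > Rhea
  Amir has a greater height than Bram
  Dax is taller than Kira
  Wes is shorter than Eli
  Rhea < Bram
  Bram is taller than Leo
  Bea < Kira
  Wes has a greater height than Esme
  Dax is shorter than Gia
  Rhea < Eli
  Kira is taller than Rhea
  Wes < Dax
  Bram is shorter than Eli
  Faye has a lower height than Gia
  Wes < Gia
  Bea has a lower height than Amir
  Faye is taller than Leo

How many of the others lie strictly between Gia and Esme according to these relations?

2

The relations place Esme below Gia. An element lies strictly between them when it is forced above Esme and also forced below Gia.
Above Esme: {Wes, Dax, Amir, Eli}. Below Gia: {Rhea, Leo, Bea, Bram, Wes, Kira, Dax, Faye}.
Intersection: {Wes, Dax} — 2.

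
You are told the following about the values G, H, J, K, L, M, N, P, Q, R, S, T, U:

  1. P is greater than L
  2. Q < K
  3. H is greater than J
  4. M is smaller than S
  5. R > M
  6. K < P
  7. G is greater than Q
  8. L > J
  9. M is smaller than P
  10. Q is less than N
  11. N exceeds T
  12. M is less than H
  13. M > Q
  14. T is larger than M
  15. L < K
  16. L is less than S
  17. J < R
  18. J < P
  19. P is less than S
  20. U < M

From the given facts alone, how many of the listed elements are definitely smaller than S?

7

From S the given relations immediately reach L, M, P.
From those, J, U, Q, K — 7 in total.
No other element is forced below S by the given relations, so the count is 7.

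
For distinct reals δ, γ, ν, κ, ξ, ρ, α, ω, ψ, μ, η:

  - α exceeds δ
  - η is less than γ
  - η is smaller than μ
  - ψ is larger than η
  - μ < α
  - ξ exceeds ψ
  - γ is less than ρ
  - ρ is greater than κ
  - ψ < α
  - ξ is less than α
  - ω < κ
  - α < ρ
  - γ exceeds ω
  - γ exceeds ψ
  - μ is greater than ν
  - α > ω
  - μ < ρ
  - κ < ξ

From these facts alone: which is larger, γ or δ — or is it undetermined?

Following every chain through δ: above δ we get α, ρ.
γ is not reached, and no chain runs the other way from γ to δ.
So the given relations leave the order of δ and γ undetermined.

undetermined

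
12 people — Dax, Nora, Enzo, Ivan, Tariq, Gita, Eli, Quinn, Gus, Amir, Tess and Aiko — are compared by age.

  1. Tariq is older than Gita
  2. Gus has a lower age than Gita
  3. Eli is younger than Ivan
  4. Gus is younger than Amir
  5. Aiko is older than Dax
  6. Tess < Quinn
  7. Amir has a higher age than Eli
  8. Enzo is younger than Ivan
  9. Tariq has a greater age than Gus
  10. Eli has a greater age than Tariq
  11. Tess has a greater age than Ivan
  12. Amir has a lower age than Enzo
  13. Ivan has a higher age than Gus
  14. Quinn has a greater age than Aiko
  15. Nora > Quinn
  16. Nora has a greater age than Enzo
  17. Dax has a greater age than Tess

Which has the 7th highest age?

Piecing the relations together gives one ordering: Gus < Gita < Tariq < Eli < Amir < Enzo < Ivan < Tess < Dax < Aiko < Quinn < Nora.
Counting 7 from the largest end gives Enzo.

Enzo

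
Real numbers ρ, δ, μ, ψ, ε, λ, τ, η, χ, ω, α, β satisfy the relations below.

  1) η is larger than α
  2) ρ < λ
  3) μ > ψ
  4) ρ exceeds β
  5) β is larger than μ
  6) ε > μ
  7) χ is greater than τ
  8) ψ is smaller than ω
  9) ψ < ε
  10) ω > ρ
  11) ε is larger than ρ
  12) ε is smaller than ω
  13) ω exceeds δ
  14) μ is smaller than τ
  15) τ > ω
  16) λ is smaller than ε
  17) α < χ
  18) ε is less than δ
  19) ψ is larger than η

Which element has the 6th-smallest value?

ρ

Chaining the given pairs: α < η < ψ < μ < β < ρ < λ < ε < δ < ω < τ < χ.
The 6th smallest is ρ.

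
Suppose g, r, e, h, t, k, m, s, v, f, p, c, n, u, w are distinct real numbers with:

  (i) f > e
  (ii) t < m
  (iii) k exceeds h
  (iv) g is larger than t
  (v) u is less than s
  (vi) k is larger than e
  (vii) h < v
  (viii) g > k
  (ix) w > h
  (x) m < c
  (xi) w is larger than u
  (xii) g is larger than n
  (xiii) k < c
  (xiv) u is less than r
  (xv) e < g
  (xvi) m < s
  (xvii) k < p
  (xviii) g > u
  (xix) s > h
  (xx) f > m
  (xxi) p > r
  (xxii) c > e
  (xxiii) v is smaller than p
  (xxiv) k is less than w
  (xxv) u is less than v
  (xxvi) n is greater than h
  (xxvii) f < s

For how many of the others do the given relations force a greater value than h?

From h the given relations immediately reach k, v, s, n, w.
From those, c, p, g — 8 in total.
No other element is forced above h by the given relations, so the count is 8.

8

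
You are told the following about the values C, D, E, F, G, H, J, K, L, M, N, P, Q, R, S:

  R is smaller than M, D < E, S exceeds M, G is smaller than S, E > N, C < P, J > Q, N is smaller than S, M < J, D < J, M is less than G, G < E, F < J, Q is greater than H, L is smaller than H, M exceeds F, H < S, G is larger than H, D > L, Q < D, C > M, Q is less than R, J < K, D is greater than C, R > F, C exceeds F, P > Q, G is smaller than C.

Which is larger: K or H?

K

H < Q and Q < R give H < R.
Then R < M extends the chain to M.
Then M < G extends the chain to G.
Then G < C extends the chain to C.
With C < D: H < Q < R < M < G < C < D.
With D < J: H < Q < R < M < G < C < D < J.
Then J < K extends the chain to K.
So H < K; K is the larger of the two.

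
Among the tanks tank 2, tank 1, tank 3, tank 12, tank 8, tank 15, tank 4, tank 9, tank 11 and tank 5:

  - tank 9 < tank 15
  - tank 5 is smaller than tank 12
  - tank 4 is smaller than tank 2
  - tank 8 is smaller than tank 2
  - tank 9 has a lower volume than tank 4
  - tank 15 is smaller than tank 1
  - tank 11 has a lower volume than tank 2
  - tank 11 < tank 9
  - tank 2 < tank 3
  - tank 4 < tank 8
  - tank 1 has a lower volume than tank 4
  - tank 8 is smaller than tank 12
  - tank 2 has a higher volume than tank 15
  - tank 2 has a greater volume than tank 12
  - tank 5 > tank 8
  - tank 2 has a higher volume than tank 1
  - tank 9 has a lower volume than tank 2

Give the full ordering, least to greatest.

tank 11 < tank 9 < tank 15 < tank 1 < tank 4 < tank 8 < tank 5 < tank 12 < tank 2 < tank 3

Nothing is placed below tank 11, so it is least; from there tank 11 < tank 9; tank 9 < tank 15; tank 15 < tank 1; tank 1 < tank 4; tank 4 < tank 8; tank 8 < tank 5; tank 5 < tank 12; tank 12 < tank 2; tank 2 < tank 3, each given directly.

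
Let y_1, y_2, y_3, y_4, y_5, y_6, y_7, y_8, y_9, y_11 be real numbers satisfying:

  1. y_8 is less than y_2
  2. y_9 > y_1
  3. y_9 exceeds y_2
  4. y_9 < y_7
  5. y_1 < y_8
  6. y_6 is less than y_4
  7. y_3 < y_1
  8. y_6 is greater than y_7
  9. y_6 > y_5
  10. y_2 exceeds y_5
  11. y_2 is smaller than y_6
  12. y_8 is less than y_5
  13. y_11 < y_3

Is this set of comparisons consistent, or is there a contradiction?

The single ordering y_11 < y_3 < y_1 < y_8 < y_5 < y_2 < y_9 < y_7 < y_6 < y_4 satisfies every listed relation, so no contradiction arises.

consistent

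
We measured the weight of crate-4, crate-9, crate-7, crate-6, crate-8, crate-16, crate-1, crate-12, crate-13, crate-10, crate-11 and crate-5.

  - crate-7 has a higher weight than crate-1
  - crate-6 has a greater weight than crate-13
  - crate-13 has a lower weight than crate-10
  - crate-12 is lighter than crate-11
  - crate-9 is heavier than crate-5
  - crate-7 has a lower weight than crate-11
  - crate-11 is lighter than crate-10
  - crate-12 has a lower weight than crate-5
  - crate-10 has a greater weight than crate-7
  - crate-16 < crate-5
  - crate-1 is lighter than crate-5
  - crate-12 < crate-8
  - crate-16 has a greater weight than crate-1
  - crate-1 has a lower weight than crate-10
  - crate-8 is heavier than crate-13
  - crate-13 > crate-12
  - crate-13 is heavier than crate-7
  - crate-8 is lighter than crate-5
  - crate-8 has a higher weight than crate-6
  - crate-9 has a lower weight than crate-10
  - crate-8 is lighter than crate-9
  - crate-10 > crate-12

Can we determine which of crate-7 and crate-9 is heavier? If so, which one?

crate-9

crate-7 < crate-13 and crate-13 < crate-6 give crate-7 < crate-6.
With crate-6 < crate-8: crate-7 < crate-13 < crate-6 < crate-8.
With crate-8 < crate-5: crate-7 < crate-13 < crate-6 < crate-8 < crate-5.
Then crate-5 < crate-9 extends the chain to crate-9.
So crate-9 is heavier.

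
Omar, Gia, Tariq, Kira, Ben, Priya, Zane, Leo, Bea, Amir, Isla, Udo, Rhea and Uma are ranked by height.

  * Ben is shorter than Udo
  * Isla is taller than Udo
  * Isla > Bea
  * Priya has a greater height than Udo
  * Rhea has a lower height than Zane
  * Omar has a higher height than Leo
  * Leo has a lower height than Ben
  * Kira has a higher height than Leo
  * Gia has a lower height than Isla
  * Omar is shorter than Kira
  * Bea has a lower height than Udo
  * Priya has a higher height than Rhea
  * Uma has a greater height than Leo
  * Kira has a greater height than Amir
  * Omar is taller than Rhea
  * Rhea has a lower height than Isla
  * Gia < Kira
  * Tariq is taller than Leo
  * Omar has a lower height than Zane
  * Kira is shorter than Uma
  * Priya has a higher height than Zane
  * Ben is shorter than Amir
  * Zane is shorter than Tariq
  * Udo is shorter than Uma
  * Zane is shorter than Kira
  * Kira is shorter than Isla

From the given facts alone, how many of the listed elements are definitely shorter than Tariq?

From Tariq the given relations immediately reach Leo, Zane.
From those, Rhea, Omar — 4 in total.
Nothing else is reachable below Tariq; 4 in all.

4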